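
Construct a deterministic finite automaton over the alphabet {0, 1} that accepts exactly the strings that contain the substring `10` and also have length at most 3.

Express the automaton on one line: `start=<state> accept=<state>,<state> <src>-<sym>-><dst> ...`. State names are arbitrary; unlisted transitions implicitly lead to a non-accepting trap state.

Build one automaton per condition and run them in lockstep. The first has 3 states tracking whether and how much of `10` has been seen; the second has 5 states tracking the input length, saturating at 4. A product state is a pair (one from each), accepting exactly when both do. Minimizing collapses redundant product states.
        0   1  
>  S0   S1  S2 
   S1   S3  S4 
   S2   S5  S4 
   S3   S3  S3 
   S4   S6  S3 
 * S5   S6  S6 
 * S6   S3  S3 
(> = start, * = accepting)

start=S0 accept=S5,S6 S0-0->S1 S0-1->S2 S1-0->S3 S1-1->S4 S2-0->S5 S2-1->S4 S3-0->S3 S3-1->S3 S4-0->S6 S4-1->S3 S5-0->S6 S5-1->S6 S6-0->S3 S6-1->S3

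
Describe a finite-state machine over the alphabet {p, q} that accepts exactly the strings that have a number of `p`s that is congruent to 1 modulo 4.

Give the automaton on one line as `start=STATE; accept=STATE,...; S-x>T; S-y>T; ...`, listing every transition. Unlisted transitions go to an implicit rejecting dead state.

Keep the running count of `p`s modulo 4: each `p` advances along the cycle s0 → s1 → s2 → s3 → s0 while other symbols loop. Accept at s1.
4 states suffice.
        p   q  
>  s0   s1  s0 
 * s1   s2  s1 
   s2   s3  s2 
   s3   s0  s3 
(> = start, * = accepting)

start=s0; accept=s1; s0-p>s1; s0-q>s0; s1-p>s2; s1-q>s1; s2-p>s3; s2-q>s2; s3-p>s0; s3-q>s3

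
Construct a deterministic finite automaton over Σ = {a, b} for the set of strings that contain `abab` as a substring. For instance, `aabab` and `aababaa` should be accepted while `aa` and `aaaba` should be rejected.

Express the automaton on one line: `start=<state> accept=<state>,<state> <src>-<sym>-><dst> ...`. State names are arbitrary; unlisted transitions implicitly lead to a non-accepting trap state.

start=S0 accept=S4 S0-a->S1 S0-b->S0 S1-a->S1 S1-b->S2 S2-a->S3 S2-b->S0 S3-a->S1 S3-b->S4 S4-a->S4 S4-b->S4

States S0..S3 record the length of the longest prefix of `abab` that matches the current input suffix. Reaching S4 means `abab` has been seen, and we stay there forever. Accept from S4.
With 5 states:
        a   b  
>  S0   S1  S0 
   S1   S1  S2 
   S2   S3  S0 
   S3   S1  S4 
 * S4   S4  S4 
(> = start, * = accepting)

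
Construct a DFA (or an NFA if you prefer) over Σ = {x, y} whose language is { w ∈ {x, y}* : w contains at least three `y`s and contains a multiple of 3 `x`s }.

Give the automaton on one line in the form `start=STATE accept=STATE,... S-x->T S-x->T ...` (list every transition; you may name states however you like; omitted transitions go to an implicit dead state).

Handle the two conditions separately and then intersect. The first has 5 states tracking the count of `y`s, saturating at 4; the second has 3 states tracking the count of `x`s modulo 3. A product state is a pair (one from each), accepting exactly when both do. Minimizing collapses redundant product states.
12 states suffice.
          x    y  
>  q0     q1   q2 
   q1     q3   q4 
   q2     q4   q5 
   q3     q0   q6 
   q4     q6   q7 
   q5     q7   q8 
   q6     q2   q9 
   q7     q9  q10 
 * q8    q10   q8 
   q9     q5  q11 
   q10   q11  q10 
   q11    q8  q11 
(> = start, * = accepting)

start=q0 accept=q8 q0-x->q1 q0-y->q2 q1-x->q3 q1-y->q4 q2-x->q4 q2-y->q5 q3-x->q0 q3-y->q6 q4-x->q6 q4-y->q7 q5-x->q7 q5-y->q8 q6-x->q2 q6-y->q9 q7-x->q9 q7-y->q10 q8-x->q10 q8-y->q8 q9-x->q5 q9-y->q11 q10-x->q11 q10-y->q10 q11-x->q8 q11-y->q11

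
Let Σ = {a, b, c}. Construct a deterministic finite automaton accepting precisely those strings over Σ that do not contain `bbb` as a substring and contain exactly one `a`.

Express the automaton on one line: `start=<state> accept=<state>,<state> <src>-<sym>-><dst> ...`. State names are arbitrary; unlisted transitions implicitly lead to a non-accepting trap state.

start=s0 accept=s1,s4,s6 s0-a->s1 s0-b->s2 s0-c->s0 s1-a->s3 s1-b->s4 s1-c->s1 s2-a->s1 s2-b->s5 s2-c->s0 s3-a->s3 s3-b->s3 s3-c->s3 s4-a->s3 s4-b->s6 s4-c->s1 s5-a->s1 s5-b->s3 s5-c->s0 s6-a->s3 s6-b->s3 s6-c->s1

Handle the two conditions separately and then intersect. One (4 states) tracks partial matches of the forbidden pattern `bbb`; the other (3 states) tracks the count of `a`s, saturating at 2. Each combined state is a pair, one component from each; accept when both components accept. Minimizing collapses redundant product states.
With 7 states:
        a   b   c  
>  s0   s1  s2  s0 
 * s1   s3  s4  s1 
   s2   s1  s5  s0 
   s3   s3  s3  s3 
 * s4   s3  s6  s1 
   s5   s1  s3  s0 
 * s6   s3  s3  s1 
(> = start, * = accepting)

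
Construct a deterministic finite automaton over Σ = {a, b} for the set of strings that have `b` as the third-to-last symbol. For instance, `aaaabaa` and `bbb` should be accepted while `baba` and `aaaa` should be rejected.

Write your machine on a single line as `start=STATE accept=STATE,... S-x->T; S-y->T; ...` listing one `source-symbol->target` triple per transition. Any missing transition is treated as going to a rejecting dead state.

start=q0; accept=q11,q12,q13,q14; q0-a->q1; q0-b->q2; q1-a->q3; q1-b->q4; q2-a->q5; q2-b->q6; q3-a->q7; q3-b->q8; q4-a->q9; q4-b->q10; q5-a->q11; q5-b->q12; q6-a->q13; q6-b->q14; q7-a->q7; q7-b->q8; q8-a->q9; q8-b->q10; q9-a->q11; q9-b->q12; q10-a->q13; q10-b->q14; q11-a->q7; q11-b->q8; q12-a->q9; q12-b->q10; q13-a->q11; q13-b->q12; q14-a->q13; q14-b->q14

Because acceptance depends on a position counted from the end, the machine has to buffer the most recent 3 symbols. Make each state the string of the last up-to-3 symbols read; on input `x` shift the window left and append `x`. Accept when the buffered window has length 3 and begins with `b`.
          a    b  
>  q0     q1   q2 
   q1     q3   q4 
   q2     q5   q6 
   q3     q7   q8 
   q4     q9  q10 
   q5    q11  q12 
   q6    q13  q14 
   q7     q7   q8 
   q8     q9  q10 
   q9    q11  q12 
   q10   q13  q14 
 * q11    q7   q8 
 * q12    q9  q10 
 * q13   q11  q12 
 * q14   q13  q14 
(> = start, * = accepting)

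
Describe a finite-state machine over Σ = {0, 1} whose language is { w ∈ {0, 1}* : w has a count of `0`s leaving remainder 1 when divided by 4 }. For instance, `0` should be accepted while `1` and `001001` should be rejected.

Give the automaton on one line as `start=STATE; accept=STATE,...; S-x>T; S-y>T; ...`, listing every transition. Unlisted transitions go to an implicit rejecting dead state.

Keep the running count of `0`s modulo 4: each `0` advances along the cycle q0 → q1 → q2 → q3 → q0 while other symbols loop. Accept at q1.
        0   1  
>  q0   q1  q0 
 * q1   q2  q1 
   q2   q3  q2 
   q3   q0  q3 
(> = start, * = accepting)

start=q0; accept=q1; q0-0>q1; q0-1>q0; q1-0>q2; q1-1>q1; q2-0>q3; q2-1>q2; q3-0>q0; q3-1>q3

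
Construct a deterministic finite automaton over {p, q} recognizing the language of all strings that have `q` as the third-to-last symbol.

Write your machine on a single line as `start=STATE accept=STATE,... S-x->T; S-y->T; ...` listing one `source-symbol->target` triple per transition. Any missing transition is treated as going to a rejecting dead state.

start=A; accept=L,M,N,O; A-p->B; A-q->C; B-p->D; B-q->E; C-p->F; C-q->G; D-p->H; D-q->I; E-p->J; E-q->K; F-p->L; F-q->M; G-p->N; G-q->O; H-p->H; H-q->I; I-p->J; I-q->K; J-p->L; J-q->M; K-p->N; K-q->O; L-p->H; L-q->I; M-p->J; M-q->K; N-p->L; N-q->M; O-p->N; O-q->O

Because acceptance depends on a position counted from the end, the machine has to buffer the most recent 3 symbols. Make each state the string of the last up-to-3 symbols read; on input `x` shift the window left and append `x`. Accept when the buffered window has length 3 and begins with `q`.
A 15-state machine:
       p  q 
>  A   B  C 
   B   D  E 
   C   F  G 
   D   H  I 
   E   J  K 
   F   L  M 
   G   N  O 
   H   H  I 
   I   J  K 
   J   L  M 
   K   N  O 
 * L   H  I 
 * M   J  K 
 * N   L  M 
 * O   N  O 
(> = start, * = accepting)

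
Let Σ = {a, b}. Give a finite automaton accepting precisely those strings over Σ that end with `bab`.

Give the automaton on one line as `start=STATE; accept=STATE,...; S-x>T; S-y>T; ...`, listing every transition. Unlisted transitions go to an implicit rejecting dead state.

Let each state record the length of the longest suffix of the input read so far that is also a prefix of `bab`. S1 means the last symbol is `b`; S2 means the last 2 symbols are `ba`; S3 means the last 3 symbols are `bab`. Accept only at S3, where the string currently ends in `bab`.
A 4-state machine:
        a   b  
>  S0   S0  S1 
   S1   S2  S1 
   S2   S0  S3 
 * S3   S2  S1 
(> = start, * = accepting)

start=S0; accept=S3; S0-a>S0; S0-b>S1; S1-a>S2; S1-b>S1; S2-a>S0; S2-b>S3; S3-a>S2; S3-b>S1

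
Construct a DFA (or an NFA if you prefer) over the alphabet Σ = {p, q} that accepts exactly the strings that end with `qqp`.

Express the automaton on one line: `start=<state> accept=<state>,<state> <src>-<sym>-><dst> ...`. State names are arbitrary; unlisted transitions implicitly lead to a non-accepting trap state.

Let each state record the length of the longest suffix of the input read so far that is also a prefix of `qqp`. S1 means the last symbol is `q`; S2 means the last 2 symbols are `qq`; S3 means the last 3 symbols are `qqp`. Accept only at S3, where the string currently ends in `qqp`.
With 4 states:
        p   q  
>  S0   S0  S1 
   S1   S0  S2 
   S2   S3  S2 
 * S3   S0  S1 
(> = start, * = accepting)

start=S0 accept=S3 S0-p->S0 S0-q->S1 S1-p->S0 S1-q->S2 S2-p->S3 S2-q->S2 S3-p->S0 S3-q->S1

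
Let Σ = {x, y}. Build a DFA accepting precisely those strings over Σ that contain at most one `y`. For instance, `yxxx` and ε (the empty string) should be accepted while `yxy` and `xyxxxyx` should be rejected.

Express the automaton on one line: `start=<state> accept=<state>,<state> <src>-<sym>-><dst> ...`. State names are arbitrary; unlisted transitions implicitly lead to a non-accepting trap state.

Only the number of `y`s matters, and only up to 2. Make a chain s0 → s1 → s2 advanced by each `y` (with s2 absorbing); every other symbol self-loops. The accepting set is {s0, s1}.
3 states suffice.
        x   y  
>* s0   s0  s1 
 * s1   s1  s2 
   s2   s2  s2 
(> = start, * = accepting)

start=s0 accept=s0,s1 s0-x->s0 s0-y->s1 s1-x->s1 s1-y->s2 s2-x->s2 s2-y->s2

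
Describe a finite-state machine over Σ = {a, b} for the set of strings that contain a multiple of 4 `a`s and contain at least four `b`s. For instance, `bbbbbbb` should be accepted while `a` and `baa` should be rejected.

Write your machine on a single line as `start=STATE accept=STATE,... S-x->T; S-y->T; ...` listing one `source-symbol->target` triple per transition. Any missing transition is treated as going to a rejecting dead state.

Handle the two conditions separately and then intersect. One (4 states) tracks the count of `a`s modulo 4; the other (6 states) tracks the count of `b`s, saturating at 5. Each combined state is a pair, one component from each; accept when both components accept. After merging equivalent states the machine shrinks.
20 states suffice.
          a    b  
>  q0     q1   q2 
   q1     q3   q4 
   q2     q4   q5 
   q3     q6   q7 
   q4     q7   q8 
   q5     q8   q9 
   q6     q0  q10 
   q7    q10  q11 
   q8    q11  q12 
   q9    q12  q13 
   q10    q2  q14 
   q11   q14  q15 
   q12   q15  q16 
 * q13   q16  q13 
   q14    q5  q17 
   q15   q17  q18 
   q16   q18  q16 
   q17    q9  q19 
   q18   q19  q18 
   q19   q13  q19 
(> = start, * = accepting)

start=q0; accept=q13; q0-a->q1; q0-b->q2; q1-a->q3; q1-b->q4; q2-a->q4; q2-b->q5; q3-a->q6; q3-b->q7; q4-a->q7; q4-b->q8; q5-a->q8; q5-b->q9; q6-a->q0; q6-b->q10; q7-a->q10; q7-b->q11; q8-a->q11; q8-b->q12; q9-a->q12; q9-b->q13; q10-a->q2; q10-b->q14; q11-a->q14; q11-b->q15; q12-a->q15; q12-b->q16; q13-a->q16; q13-b->q13; q14-a->q5; q14-b->q17; q15-a->q17; q15-b->q18; q16-a->q18; q16-b->q16; q17-a->q9; q17-b->q19; q18-a->q19; q18-b->q18; q19-a->q13; q19-b->q19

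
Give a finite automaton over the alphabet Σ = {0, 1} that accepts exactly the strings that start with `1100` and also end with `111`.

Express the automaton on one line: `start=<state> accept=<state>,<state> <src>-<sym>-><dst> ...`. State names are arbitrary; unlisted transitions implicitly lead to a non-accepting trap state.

start=S0 accept=S11 S0-0->S1 S0-1->S2 S1-0->S1 S1-1->S3 S2-0->S1 S2-1->S4 S3-0->S1 S3-1->S5 S4-0->S6 S4-1->S7 S5-0->S1 S5-1->S7 S6-0->S8 S6-1->S3 S7-0->S1 S7-1->S7 S8-0->S8 S8-1->S9 S9-0->S8 S9-1->S10 S10-0->S8 S10-1->S11 S11-0->S8 S11-1->S11

Run two small machines in parallel and take their product. The first has 6 states tracking whether the input so far still matches the prefix `1100`; the second has 4 states tracking how much of the suffix `111` has currently been matched. A product state is a pair (one from each), accepting exactly when both do.
A 12-state machine:
          0    1  
>  S0     S1   S2 
   S1     S1   S3 
   S2     S1   S4 
   S3     S1   S5 
   S4     S6   S7 
   S5     S1   S7 
   S6     S8   S3 
   S7     S1   S7 
   S8     S8   S9 
   S9     S8  S10 
   S10    S8  S11 
 * S11    S8  S11 
(> = start, * = accepting)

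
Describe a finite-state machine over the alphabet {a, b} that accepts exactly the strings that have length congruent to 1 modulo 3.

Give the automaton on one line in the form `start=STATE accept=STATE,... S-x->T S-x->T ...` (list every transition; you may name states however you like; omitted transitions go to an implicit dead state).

start=S0 accept=S1 S0-a->S1 S0-b->S1 S1-a->S2 S1-b->S2 S2-a->S0 S2-b->S0

Count input length modulo 3: every symbol advances one step around the cycle S0 → S1 → S2 → S0. Accept at S1.
With 3 states:
        a   b  
>  S0   S1  S1 
 * S1   S2  S2 
   S2   S0  S0 
(> = start, * = accepting)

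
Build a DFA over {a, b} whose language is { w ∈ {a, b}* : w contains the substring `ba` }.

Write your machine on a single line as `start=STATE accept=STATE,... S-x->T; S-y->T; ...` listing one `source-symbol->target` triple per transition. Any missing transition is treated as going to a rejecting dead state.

start=q0; accept=q2; q0-a->q0; q0-b->q1; q1-a->q2; q1-b->q1; q2-a->q2; q2-b->q2

Track how much of `ba` has been matched so far: state q0 is no progress, q2 is the absorbing accept state reached once `ba` has occurred. Intermediate states record partial matches; on a mismatch, fall back to the longest reusable overlap.
        a   b  
>  q0   q0  q1 
   q1   q2  q1 
 * q2   q2  q2 
(> = start, * = accepting)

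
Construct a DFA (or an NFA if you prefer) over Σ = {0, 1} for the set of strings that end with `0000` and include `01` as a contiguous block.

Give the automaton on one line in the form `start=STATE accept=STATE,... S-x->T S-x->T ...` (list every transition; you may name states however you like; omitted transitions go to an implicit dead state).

Run two small machines in parallel and take their product. The first has 5 states tracking how much of the suffix `0000` has currently been matched; the second has 3 states tracking whether and how much of `01` has been seen. A product state is a pair (one from each), accepting exactly when both do. Minimizing collapses redundant product states.
        0   1  
>  s0   s1  s0 
   s1   s1  s2 
   s2   s3  s2 
   s3   s4  s2 
   s4   s5  s2 
   s5   s6  s2 
 * s6   s6  s2 
(> = start, * = accepting)

start=s0 accept=s6 s0-0->s1 s0-1->s0 s1-0->s1 s1-1->s2 s2-0->s3 s2-1->s2 s3-0->s4 s3-1->s2 s4-0->s5 s4-1->s2 s5-0->s6 s5-1->s2 s6-0->s6 s6-1->s2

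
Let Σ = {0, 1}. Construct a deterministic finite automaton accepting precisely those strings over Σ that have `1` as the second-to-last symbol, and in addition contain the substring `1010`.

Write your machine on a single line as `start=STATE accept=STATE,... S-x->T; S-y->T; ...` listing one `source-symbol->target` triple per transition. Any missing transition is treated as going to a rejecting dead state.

Build one automaton per condition and run them in lockstep. The first has 7 states tracking the last 2 symbols read; the second has 5 states tracking whether and how much of `1010` has been seen. A product state is a pair (one from each), accepting exactly when both do. After merging equivalent states the machine shrinks.
8 states suffice.
        0   1  
>  S0   S0  S1 
   S1   S2  S1 
   S2   S0  S3 
   S3   S4  S1 
 * S4   S5  S6 
   S5   S5  S6 
   S6   S4  S7 
 * S7   S4  S7 
(> = start, * = accepting)

start=S0; accept=S4,S7; S0-0->S0; S0-1->S1; S1-0->S2; S1-1->S1; S2-0->S0; S2-1->S3; S3-0->S4; S3-1->S1; S4-0->S5; S4-1->S6; S5-0->S5; S5-1->S6; S6-0->S4; S6-1->S7; S7-0->S4; S7-1->S7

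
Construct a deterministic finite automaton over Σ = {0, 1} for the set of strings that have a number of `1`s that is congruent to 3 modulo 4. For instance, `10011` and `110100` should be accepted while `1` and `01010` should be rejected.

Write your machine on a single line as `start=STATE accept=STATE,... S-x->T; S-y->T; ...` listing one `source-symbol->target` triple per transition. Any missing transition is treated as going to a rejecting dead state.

Keep the running count of `1`s modulo 4: each `1` advances along the cycle s0 → s1 → s2 → s3 → s0 while other symbols loop. Accept at s3.
With 4 states:
        0   1  
>  s0   s0  s1 
   s1   s1  s2 
   s2   s2  s3 
 * s3   s3  s0 
(> = start, * = accepting)

start=s0; accept=s3; s0-0->s0; s0-1->s1; s1-0->s1; s1-1->s2; s2-0->s2; s2-1->s3; s3-0->s3; s3-1->s0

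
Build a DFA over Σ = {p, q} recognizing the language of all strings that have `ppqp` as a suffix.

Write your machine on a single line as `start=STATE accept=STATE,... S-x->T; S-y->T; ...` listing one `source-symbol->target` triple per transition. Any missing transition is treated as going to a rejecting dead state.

start=s0; accept=s4; s0-p->s1; s0-q->s0; s1-p->s2; s1-q->s0; s2-p->s2; s2-q->s3; s3-p->s4; s3-q->s0; s4-p->s2; s4-q->s0

Remember how much of `ppqp` the current input suffix matches. State s0 means no match yet; s1 means the last symbol is `p`; s2 means the last 2 symbols are `pp`; s3 means the last 3 symbols are `ppq`; s4 means the last 4 symbols are `ppqp`. Only s4 accepts. On a mismatch, fall back to the longest proper suffix that is still a prefix of `ppqp`.
With 5 states:
        p   q  
>  s0   s1  s0 
   s1   s2  s0 
   s2   s2  s3 
   s3   s4  s0 
 * s4   s2  s0 
(> = start, * = accepting)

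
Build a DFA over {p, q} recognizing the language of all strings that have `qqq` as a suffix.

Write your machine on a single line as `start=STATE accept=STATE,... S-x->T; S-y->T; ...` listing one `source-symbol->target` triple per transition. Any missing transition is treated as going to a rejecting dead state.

start=s0; accept=s3; s0-p->s0; s0-q->s1; s1-p->s0; s1-q->s2; s2-p->s0; s2-q->s3; s3-p->s0; s3-q->s3

Let each state record the length of the longest suffix of the input read so far that is also a prefix of `qqq`. s1 means the last symbol is `q`; s2 means the last 2 symbols are `qq`; s3 means the last 3 symbols are `qqq`. Accept only at s3, where the string currently ends in `qqq`.
        p   q  
>  s0   s0  s1 
   s1   s0  s2 
   s2   s0  s3 
 * s3   s0  s3 
(> = start, * = accepting)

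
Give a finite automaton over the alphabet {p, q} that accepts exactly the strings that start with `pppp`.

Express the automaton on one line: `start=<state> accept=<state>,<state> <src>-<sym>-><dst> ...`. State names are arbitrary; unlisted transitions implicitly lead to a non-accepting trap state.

Walk along `pppp` while the input agrees: from s0 take `p` to s1, and so on. Any deviation drops to the rejecting sink s5. Once s4 is reached the prefix is confirmed and every continuation is accepted.
With 6 states:
        p   q  
>  s0   s1  s5 
   s1   s2  s5 
   s2   s3  s5 
   s3   s4  s5 
 * s4   s4  s4 
   s5   s5  s5 
(> = start, * = accepting)

start=s0 accept=s4 s0-p->s1 s0-q->s5 s1-p->s2 s1-q->s5 s2-p->s3 s2-q->s5 s3-p->s4 s3-q->s5 s4-p->s4 s4-q->s4 s5-p->s5 s5-q->s5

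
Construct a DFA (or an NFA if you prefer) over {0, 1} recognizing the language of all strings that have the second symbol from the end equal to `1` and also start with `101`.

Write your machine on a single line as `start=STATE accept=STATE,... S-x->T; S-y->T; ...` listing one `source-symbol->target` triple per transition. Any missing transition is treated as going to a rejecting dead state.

Run two small machines in parallel and take their product. One (7 states) tracks the last 2 symbols read; the other (5 states) tracks whether the input so far still matches the prefix `101`. Each combined state is a pair, one component from each; accept when both components accept.
12 states suffice.
          0    1  
>  q0     q1   q2 
   q1     q3   q4 
   q2     q5   q6 
   q3     q3   q4 
   q4     q7   q6 
   q5     q3   q8 
   q6     q7   q6 
   q7     q3   q4 
   q8     q9  q10 
 * q9    q11   q8 
 * q10    q9  q10 
   q11   q11   q8 
(> = start, * = accepting)

start=q0; accept=q9,q10; q0-0->q1; q0-1->q2; q1-0->q3; q1-1->q4; q2-0->q5; q2-1->q6; q3-0->q3; q3-1->q4; q4-0->q7; q4-1->q6; q5-0->q3; q5-1->q8; q6-0->q7; q6-1->q6; q7-0->q3; q7-1->q4; q8-0->q9; q8-1->q10; q9-0->q11; q9-1->q8; q10-0->q9; q10-1->q10; q11-0->q11; q11-1->q8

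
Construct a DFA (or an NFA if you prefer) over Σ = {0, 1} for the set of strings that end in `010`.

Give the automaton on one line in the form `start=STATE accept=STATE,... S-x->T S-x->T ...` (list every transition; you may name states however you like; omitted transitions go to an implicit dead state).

start=s0 accept=s3 s0-0->s1 s0-1->s0 s1-0->s1 s1-1->s2 s2-0->s3 s2-1->s0 s3-0->s1 s3-1->s2

Let each state record the length of the longest suffix of the input read so far that is also a prefix of `010`. s1 means the last symbol is `0`; s2 means the last 2 symbols are `01`; s3 means the last 3 symbols are `010`. Accept only at s3, where the string currently ends in `010`.
A 4-state machine:
        0   1  
>  s0   s1  s0 
   s1   s1  s2 
   s2   s3  s0 
 * s3   s1  s2 
(> = start, * = accepting)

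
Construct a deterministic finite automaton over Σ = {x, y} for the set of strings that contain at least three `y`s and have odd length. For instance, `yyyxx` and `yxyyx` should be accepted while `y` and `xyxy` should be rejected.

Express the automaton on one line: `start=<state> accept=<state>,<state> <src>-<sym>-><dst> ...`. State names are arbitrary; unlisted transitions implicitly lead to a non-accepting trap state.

Run two small machines in parallel and take their product. The first has 5 states tracking the count of `y`s, saturating at 4; the second has 2 states tracking the input length modulo 2. A product state is a pair (one from each), accepting exactly when both do. Minimizing collapses redundant product states.
With 8 states:
       x  y 
>  A   B  C 
   B   A  D 
   C   D  E 
   D   C  F 
   E   F  G 
   F   E  H 
 * G   H  H 
   H   G  G 
(> = start, * = accepting)

start=A accept=G A-x->B A-y->C B-x->A B-y->D C-x->D C-y->E D-x->C D-y->F E-x->F E-y->G F-x->E F-y->H G-x->H G-y->H H-x->G H-y->G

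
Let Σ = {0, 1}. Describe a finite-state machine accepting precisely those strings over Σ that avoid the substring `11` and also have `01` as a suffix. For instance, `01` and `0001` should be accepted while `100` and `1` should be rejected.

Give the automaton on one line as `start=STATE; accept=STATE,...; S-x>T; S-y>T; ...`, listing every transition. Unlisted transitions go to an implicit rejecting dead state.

start=q0; accept=q3; q0-0>q1; q0-1>q2; q1-0>q1; q1-1>q3; q2-0>q1; q2-1>q4; q3-0>q1; q3-1>q4; q4-0>q5; q4-1>q4; q5-0>q5; q5-1>q6; q6-0>q5; q6-1>q4

Handle the two conditions separately and then intersect. The first has 3 states tracking partial matches of the forbidden pattern `11`; the second has 3 states tracking how much of the suffix `01` has currently been matched. A product state is a pair (one from each), accepting exactly when both do.
        0   1  
>  q0   q1  q2 
   q1   q1  q3 
   q2   q1  q4 
 * q3   q1  q4 
   q4   q5  q4 
   q5   q5  q6 
   q6   q5  q4 
(> = start, * = accepting)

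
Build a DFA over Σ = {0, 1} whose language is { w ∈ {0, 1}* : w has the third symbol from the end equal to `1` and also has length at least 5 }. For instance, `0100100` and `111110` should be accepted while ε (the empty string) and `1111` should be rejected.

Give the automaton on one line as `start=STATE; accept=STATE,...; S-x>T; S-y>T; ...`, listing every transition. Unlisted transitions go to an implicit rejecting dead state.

Run two small machines in parallel and take their product. The first has 15 states tracking the last 3 symbols read; the second has 7 states tracking the input length, saturating at 6. A product state is a pair (one from each), accepting exactly when both do. After merging equivalent states the machine shrinks.
10 states suffice.
        0   1  
>  q0   q1  q1 
   q1   q2  q2 
   q2   q2  q3 
   q3   q4  q5 
   q4   q6  q7 
   q5   q8  q9 
 * q6   q2  q3 
 * q7   q4  q5 
 * q8   q6  q7 
 * q9   q8  q9 
(> = start, * = accepting)

start=q0; accept=q6,q7,q8,q9; q0-0>q1; q0-1>q1; q1-0>q2; q1-1>q2; q2-0>q2; q2-1>q3; q3-0>q4; q3-1>q5; q4-0>q6; q4-1>q7; q5-0>q8; q5-1>q9; q6-0>q2; q6-1>q3; q7-0>q4; q7-1>q5; q8-0>q6; q8-1>q7; q9-0>q8; q9-1>q9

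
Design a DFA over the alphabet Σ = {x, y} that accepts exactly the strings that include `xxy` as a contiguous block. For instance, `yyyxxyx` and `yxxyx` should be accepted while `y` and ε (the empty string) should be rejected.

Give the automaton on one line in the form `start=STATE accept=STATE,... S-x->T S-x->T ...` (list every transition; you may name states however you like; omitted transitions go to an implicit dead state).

Track how much of `xxy` has been matched so far: state q0 is no progress, q3 is the absorbing accept state reached once `xxy` has occurred. Intermediate states record partial matches; on a mismatch, fall back to the longest reusable overlap.
4 states suffice.
        x   y  
>  q0   q1  q0 
   q1   q2  q0 
   q2   q2  q3 
 * q3   q3  q3 
(> = start, * = accepting)

start=q0 accept=q3 q0-x->q1 q0-y->q0 q1-x->q2 q1-y->q0 q2-x->q2 q2-y->q3 q3-x->q3 q3-y->q3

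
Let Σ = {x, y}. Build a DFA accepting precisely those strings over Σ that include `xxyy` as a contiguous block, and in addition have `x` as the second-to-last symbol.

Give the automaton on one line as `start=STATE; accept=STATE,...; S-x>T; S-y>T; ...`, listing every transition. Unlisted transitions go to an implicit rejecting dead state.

start=q0; accept=q10,q11; q0-x>q1; q0-y>q2; q1-x>q3; q1-y>q4; q2-x>q5; q2-y>q6; q3-x>q3; q3-y>q7; q4-x>q5; q4-y>q6; q5-x>q3; q5-y>q4; q6-x>q5; q6-y>q6; q7-x>q5; q7-y>q8; q8-x>q9; q8-y>q8; q9-x>q10; q9-y>q11; q10-x>q10; q10-y>q11; q11-x>q9; q11-y>q8

Run two small machines in parallel and take their product. The first has 5 states tracking whether and how much of `xxyy` has been seen; the second has 7 states tracking the last 2 symbols read. A product state is a pair (one from each), accepting exactly when both do.
          x    y  
>  q0     q1   q2 
   q1     q3   q4 
   q2     q5   q6 
   q3     q3   q7 
   q4     q5   q6 
   q5     q3   q4 
   q6     q5   q6 
   q7     q5   q8 
   q8     q9   q8 
   q9    q10  q11 
 * q10   q10  q11 
 * q11    q9   q8 
(> = start, * = accepting)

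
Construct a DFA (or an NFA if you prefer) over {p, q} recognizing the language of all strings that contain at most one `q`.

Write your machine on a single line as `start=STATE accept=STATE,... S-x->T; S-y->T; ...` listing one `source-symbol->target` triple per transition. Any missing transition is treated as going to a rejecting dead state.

start=A; accept=A,B; A-p->A; A-q->B; B-p->B; B-q->C; C-p->C; C-q->C

Count `q`s, saturating at 2: state A means no `q` yet, B means one `q` seen, C means more than one. Each `q` increments (capped at C); other symbols loop. Accept from {A, B}.
3 states suffice.
       p  q 
>* A   A  B 
 * B   B  C 
   C   C  C 
(> = start, * = accepting)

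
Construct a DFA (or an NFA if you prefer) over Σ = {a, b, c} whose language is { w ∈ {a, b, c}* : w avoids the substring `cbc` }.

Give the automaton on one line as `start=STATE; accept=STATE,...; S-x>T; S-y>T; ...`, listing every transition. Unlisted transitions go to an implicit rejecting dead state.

This is the complement of 'contains `cbc`'. Use the same substring-matching states — S0 through S3 holding how much of `cbc` has just been matched — but flip the accepting set: everything except the trap S3 accepts.
        a   b   c  
>* S0   S0  S0  S1 
 * S1   S0  S2  S1 
 * S2   S0  S0  S3 
   S3   S3  S3  S3 
(> = start, * = accepting)

start=S0; accept=S0,S1,S2; S0-a>S0; S0-b>S0; S0-c>S1; S1-a>S0; S1-b>S2; S1-c>S1; S2-a>S0; S2-b>S0; S2-c>S3; S3-a>S3; S3-b>S3; S3-c>S3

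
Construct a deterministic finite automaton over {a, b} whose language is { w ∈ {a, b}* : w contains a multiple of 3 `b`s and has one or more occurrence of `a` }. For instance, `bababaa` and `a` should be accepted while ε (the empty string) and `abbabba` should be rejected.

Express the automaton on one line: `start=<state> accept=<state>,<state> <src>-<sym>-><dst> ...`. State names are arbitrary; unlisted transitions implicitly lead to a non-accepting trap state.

Build one automaton per condition and run them in lockstep. One (3 states) tracks the count of `b`s modulo 3; the other (3 states) tracks the count of `a`s, saturating at 2. Each combined state is a pair, one component from each; accept when both components accept.
        a   b  
>  q0   q1  q2 
 * q1   q3  q4 
   q2   q4  q5 
 * q3   q3  q6 
   q4   q6  q7 
   q5   q7  q0 
   q6   q6  q8 
   q7   q8  q1 
   q8   q8  q3 
(> = start, * = accepting)

start=q0 accept=q1,q3 q0-a->q1 q0-b->q2 q1-a->q3 q1-b->q4 q2-a->q4 q2-b->q5 q3-a->q3 q3-b->q6 q4-a->q6 q4-b->q7 q5-a->q7 q5-b->q0 q6-a->q6 q6-b->q8 q7-a->q8 q7-b->q1 q8-a->q8 q8-b->q3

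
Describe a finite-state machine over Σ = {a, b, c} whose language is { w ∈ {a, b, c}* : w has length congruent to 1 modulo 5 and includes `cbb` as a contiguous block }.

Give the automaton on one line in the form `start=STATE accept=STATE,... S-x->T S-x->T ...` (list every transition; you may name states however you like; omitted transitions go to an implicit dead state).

start=s0 accept=s18 s0-a->s1 s0-b->s1 s0-c->s2 s1-a->s3 s1-b->s3 s1-c->s4 s2-a->s3 s2-b->s5 s2-c->s4 s3-a->s6 s3-b->s6 s3-c->s7 s4-a->s6 s4-b->s8 s4-c->s7 s5-a->s6 s5-b->s9 s5-c->s7 s6-a->s10 s6-b->s10 s6-c->s11 s7-a->s10 s7-b->s12 s7-c->s11 s8-a->s10 s8-b->s13 s8-c->s11 s9-a->s13 s9-b->s13 s9-c->s13 s10-a->s0 s10-b->s0 s10-c->s14 s11-a->s0 s11-b->s15 s11-c->s14 s12-a->s0 s12-b->s16 s12-c->s14 s13-a->s16 s13-b->s16 s13-c->s16 s14-a->s1 s14-b->s17 s14-c->s2 s15-a->s1 s15-b->s18 s15-c->s2 s16-a->s18 s16-b->s18 s16-c->s18 s17-a->s3 s17-b->s19 s17-c->s4 s18-a->s19 s18-b->s19 s18-c->s19 s19-a->s9 s19-b->s9 s19-c->s9

Build one automaton per condition and run them in lockstep. The first has 5 states tracking the input length modulo 5; the second has 4 states tracking whether and how much of `cbb` has been seen. A product state is a pair (one from each), accepting exactly when both do.
A 20-state machine:
          a    b    c  
>  s0     s1   s1   s2 
   s1     s3   s3   s4 
   s2     s3   s5   s4 
   s3     s6   s6   s7 
   s4     s6   s8   s7 
   s5     s6   s9   s7 
   s6    s10  s10  s11 
   s7    s10  s12  s11 
   s8    s10  s13  s11 
   s9    s13  s13  s13 
   s10    s0   s0  s14 
   s11    s0  s15  s14 
   s12    s0  s16  s14 
   s13   s16  s16  s16 
   s14    s1  s17   s2 
   s15    s1  s18   s2 
   s16   s18  s18  s18 
   s17    s3  s19   s4 
 * s18   s19  s19  s19 
   s19    s9   s9   s9 
(> = start, * = accepting)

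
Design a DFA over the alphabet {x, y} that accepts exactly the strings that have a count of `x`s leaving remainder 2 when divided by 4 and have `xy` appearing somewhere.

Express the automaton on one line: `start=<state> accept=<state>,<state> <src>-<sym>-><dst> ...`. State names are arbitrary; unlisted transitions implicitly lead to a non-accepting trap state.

Build one automaton per condition and run them in lockstep. The first has 4 states tracking the count of `x`s modulo 4; the second has 3 states tracking whether and how much of `xy` has been seen. A product state is a pair (one from each), accepting exactly when both do.
A 9-state machine:
        x   y  
>  S0   S1  S0 
   S1   S2  S3 
   S2   S4  S5 
   S3   S5  S3 
   S4   S6  S7 
 * S5   S7  S5 
   S6   S1  S8 
   S7   S8  S7 
   S8   S3  S8 
(> = start, * = accepting)

start=S0 accept=S5 S0-x->S1 S0-y->S0 S1-x->S2 S1-y->S3 S2-x->S4 S2-y->S5 S3-x->S5 S3-y->S3 S4-x->S6 S4-y->S7 S5-x->S7 S5-y->S5 S6-x->S1 S6-y->S8 S7-x->S8 S7-y->S7 S8-x->S3 S8-y->S8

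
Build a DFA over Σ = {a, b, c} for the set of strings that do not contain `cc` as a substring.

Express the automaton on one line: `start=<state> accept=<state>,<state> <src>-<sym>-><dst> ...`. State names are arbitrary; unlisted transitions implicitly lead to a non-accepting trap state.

This is the complement of 'contains `cc`'. Use the same substring-matching states — q0 through q2 holding how much of `cc` has just been matched — but flip the accepting set: everything except the trap q2 accepts.
With 3 states:
        a   b   c  
>* q0   q0  q0  q1 
 * q1   q0  q0  q2 
   q2   q2  q2  q2 
(> = start, * = accepting)

start=q0 accept=q0,q1 q0-a->q0 q0-b->q0 q0-c->q1 q1-a->q0 q1-b->q0 q1-c->q2 q2-a->q2 q2-b->q2 q2-c->q2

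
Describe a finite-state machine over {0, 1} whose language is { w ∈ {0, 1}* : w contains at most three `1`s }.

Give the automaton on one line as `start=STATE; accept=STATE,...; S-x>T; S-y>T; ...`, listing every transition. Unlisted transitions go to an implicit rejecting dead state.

start=s0; accept=s0,s1,s2,s3; s0-0>s0; s0-1>s1; s1-0>s1; s1-1>s2; s2-0>s2; s2-1>s3; s3-0>s3; s3-1>s4; s4-0>s4; s4-1>s4

Only the number of `1`s matters, and only up to 4. Make a chain s0 → s1 → s2 → s3 → s4 advanced by each `1` (with s4 absorbing); every other symbol self-loops. The accepting set is {s0, s1, s2, s3}.
        0   1  
>* s0   s0  s1 
 * s1   s1  s2 
 * s2   s2  s3 
 * s3   s3  s4 
   s4   s4  s4 
(> = start, * = accepting)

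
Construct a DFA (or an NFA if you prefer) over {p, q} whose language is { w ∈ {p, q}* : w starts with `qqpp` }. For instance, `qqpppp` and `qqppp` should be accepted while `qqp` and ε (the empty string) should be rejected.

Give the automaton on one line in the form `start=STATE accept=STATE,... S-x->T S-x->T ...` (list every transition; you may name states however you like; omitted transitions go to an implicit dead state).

Walk along `qqpp` while the input agrees: from S0 take `q` to S1, and so on. Any deviation drops to the rejecting sink S5. Once S4 is reached the prefix is confirmed and every continuation is accepted.
A 6-state machine:
        p   q  
>  S0   S5  S1 
   S1   S5  S2 
   S2   S3  S5 
   S3   S4  S5 
 * S4   S4  S4 
   S5   S5  S5 
(> = start, * = accepting)

start=S0 accept=S4 S0-p->S5 S0-q->S1 S1-p->S5 S1-q->S2 S2-p->S3 S2-q->S5 S3-p->S4 S3-q->S5 S4-p->S4 S4-q->S4 S5-p->S5 S5-q->S5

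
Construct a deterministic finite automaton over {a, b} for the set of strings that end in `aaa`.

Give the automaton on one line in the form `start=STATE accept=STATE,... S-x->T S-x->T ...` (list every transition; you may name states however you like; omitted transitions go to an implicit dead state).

start=s0 accept=s3 s0-a->s1 s0-b->s0 s1-a->s2 s1-b->s0 s2-a->s3 s2-b->s0 s3-a->s3 s3-b->s0

Let each state record the length of the longest suffix of the input read so far that is also a prefix of `aaa`. s1 means the last symbol is `a`; s2 means the last 2 symbols are `aa`; s3 means the last 3 symbols are `aaa`. Accept only at s3, where the string currently ends in `aaa`.
4 states suffice.
        a   b  
>  s0   s1  s0 
   s1   s2  s0 
   s2   s3  s0 
 * s3   s3  s0 
(> = start, * = accepting)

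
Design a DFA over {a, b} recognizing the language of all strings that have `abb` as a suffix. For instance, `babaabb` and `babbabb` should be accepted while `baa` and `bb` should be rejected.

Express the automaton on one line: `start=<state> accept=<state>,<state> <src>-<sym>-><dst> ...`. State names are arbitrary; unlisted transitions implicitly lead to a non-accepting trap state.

start=q0 accept=q3 q0-a->q1 q0-b->q0 q1-a->q1 q1-b->q2 q2-a->q1 q2-b->q3 q3-a->q1 q3-b->q0

Let each state record the length of the longest suffix of the input read so far that is also a prefix of `abb`. q1 means the last symbol is `a`; q2 means the last 2 symbols are `ab`; q3 means the last 3 symbols are `abb`. Accept only at q3, where the string currently ends in `abb`.
4 states suffice.
        a   b  
>  q0   q1  q0 
   q1   q1  q2 
   q2   q1  q3 
 * q3   q1  q0 
(> = start, * = accepting)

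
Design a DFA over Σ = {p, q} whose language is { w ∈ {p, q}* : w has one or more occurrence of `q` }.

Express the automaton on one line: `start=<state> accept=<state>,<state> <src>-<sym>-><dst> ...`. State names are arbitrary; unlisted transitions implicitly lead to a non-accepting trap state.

Only the number of `q`s matters, and only up to 2. Make a chain S0 → S1 → S2 advanced by each `q` (with S2 absorbing); every other symbol self-loops. The accepting set is {S1, S2}.
3 states suffice.
        p   q  
>  S0   S0  S1 
 * S1   S1  S2 
 * S2   S2  S2 
(> = start, * = accepting)

start=S0 accept=S1,S2 S0-p->S0 S0-q->S1 S1-p->S1 S1-q->S2 S2-p->S2 S2-q->S2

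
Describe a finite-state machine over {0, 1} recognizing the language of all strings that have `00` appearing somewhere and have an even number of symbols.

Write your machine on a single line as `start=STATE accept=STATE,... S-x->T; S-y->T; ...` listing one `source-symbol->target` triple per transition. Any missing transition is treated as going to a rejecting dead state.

Handle the two conditions separately and then intersect. One (3 states) tracks whether and how much of `00` has been seen; the other (2 states) tracks the input length modulo 2. Each combined state is a pair, one component from each; accept when both components accept.
6 states suffice.
       0  1 
>  A   B  C 
   B   D  A 
   C   E  A 
 * D   F  F 
   E   F  C 
   F   D  D 
(> = start, * = accepting)

start=A; accept=D; A-0->B; A-1->C; B-0->D; B-1->A; C-0->E; C-1->A; D-0->F; D-1->F; E-0->F; E-1->C; F-0->D; F-1->D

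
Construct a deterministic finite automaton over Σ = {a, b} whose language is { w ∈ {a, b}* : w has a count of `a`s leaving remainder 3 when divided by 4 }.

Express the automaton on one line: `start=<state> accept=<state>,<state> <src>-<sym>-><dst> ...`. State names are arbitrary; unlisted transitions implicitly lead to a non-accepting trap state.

Keep the running count of `a`s modulo 4: each `a` advances along the cycle q0 → q1 → q2 → q3 → q0 while other symbols loop. Accept at q3.
        a   b  
>  q0   q1  q0 
   q1   q2  q1 
   q2   q3  q2 
 * q3   q0  q3 
(> = start, * = accepting)

start=q0 accept=q3 q0-a->q1 q0-b->q0 q1-a->q2 q1-b->q1 q2-a->q3 q2-b->q2 q3-a->q0 q3-b->q3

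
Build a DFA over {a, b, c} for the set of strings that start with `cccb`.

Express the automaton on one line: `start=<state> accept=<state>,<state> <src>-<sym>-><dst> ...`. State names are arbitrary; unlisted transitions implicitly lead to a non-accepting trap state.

start=q0 accept=q4 q0-a->q5 q0-b->q5 q0-c->q1 q1-a->q5 q1-b->q5 q1-c->q2 q2-a->q5 q2-b->q5 q2-c->q3 q3-a->q5 q3-b->q4 q3-c->q5 q4-a->q4 q4-b->q4 q4-c->q4 q5-a->q5 q5-b->q5 q5-c->q5

Check the first 4 symbols one by one: q0 through q3 record how many have matched `cccb` so far; any wrong symbol goes to the dead state q5. After all 4 match we enter the accepting sink q4.
With 6 states:
        a   b   c  
>  q0   q5  q5  q1 
   q1   q5  q5  q2 
   q2   q5  q5  q3 
   q3   q5  q4  q5 
 * q4   q4  q4  q4 
   q5   q5  q5  q5 
(> = start, * = accepting)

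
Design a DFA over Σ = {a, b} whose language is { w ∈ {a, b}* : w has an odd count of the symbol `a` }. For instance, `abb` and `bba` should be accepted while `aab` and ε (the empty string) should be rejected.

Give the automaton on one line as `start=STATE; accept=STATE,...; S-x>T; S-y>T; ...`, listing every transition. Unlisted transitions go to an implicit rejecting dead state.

start=s0; accept=s1; s0-a>s1; s0-b>s0; s1-a>s0; s1-b>s1

The only thing that matters is how many `a`s have appeared, reduced mod 2. Use one state per residue: s0 for 0, …, s1 for 1. Reading `a` moves to the next residue; anything else stays put. s1 is accepting.
2 states suffice.
        a   b  
>  s0   s1  s0 
 * s1   s0  s1 
(> = start, * = accepting)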